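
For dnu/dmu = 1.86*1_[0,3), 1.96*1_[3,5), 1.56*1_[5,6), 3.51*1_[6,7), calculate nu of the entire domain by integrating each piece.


Integrate each piece of the Radon-Nikodym derivative:
Step 1: integral_0^3 1.86 dx = 1.86*(3-0) = 1.86*3 = 5.58
Step 2: integral_3^5 1.96 dx = 1.96*(5-3) = 1.96*2 = 3.92
Step 3: integral_5^6 1.56 dx = 1.56*(6-5) = 1.56*1 = 1.56
Step 4: integral_6^7 3.51 dx = 3.51*(7-6) = 3.51*1 = 3.51
Total: 5.58 + 3.92 + 1.56 + 3.51 = 14.57


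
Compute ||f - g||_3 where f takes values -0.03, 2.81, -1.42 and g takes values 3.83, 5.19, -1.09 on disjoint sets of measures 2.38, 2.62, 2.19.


Step 1: Compute differences f_i - g_i:
  -0.03 - 3.83 = -3.86
  2.81 - 5.19 = -2.38
  -1.42 - -1.09 = -0.33
Step 2: Compute |diff|^3 * measure for each set:
  |-3.86|^3 * 2.38 = 57.512456 * 2.38 = 136.879645
  |-2.38|^3 * 2.62 = 13.481272 * 2.62 = 35.320933
  |-0.33|^3 * 2.19 = 0.035937 * 2.19 = 0.078702
Step 3: Sum = 172.27928
Step 4: ||f-g||_3 = (172.27928)^(1/3) = 5.564306


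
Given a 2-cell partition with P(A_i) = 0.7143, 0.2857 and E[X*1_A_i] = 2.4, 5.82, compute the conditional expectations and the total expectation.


For each cell A_i: E[X|A_i] = E[X*1_A_i] / P(A_i)
Step 1: E[X|A_1] = 2.4 / 0.7143 = 3.359933
Step 2: E[X|A_2] = 5.82 / 0.2857 = 20.371019
Verification: E[X] = sum E[X*1_A_i] = 2.4 + 5.82 = 8.22


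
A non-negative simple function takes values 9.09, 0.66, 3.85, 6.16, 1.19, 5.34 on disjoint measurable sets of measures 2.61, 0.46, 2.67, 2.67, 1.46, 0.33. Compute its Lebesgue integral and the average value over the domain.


Step 1: Integral = sum(value_i * measure_i)
= 9.09*2.61 + 0.66*0.46 + 3.85*2.67 + 6.16*2.67 + 1.19*1.46 + 5.34*0.33
= 23.7249 + 0.3036 + 10.2795 + 16.4472 + 1.7374 + 1.7622
= 54.2548
Step 2: Total measure of domain = 2.61 + 0.46 + 2.67 + 2.67 + 1.46 + 0.33 = 10.2
Step 3: Average value = 54.2548 / 10.2 = 5.319098


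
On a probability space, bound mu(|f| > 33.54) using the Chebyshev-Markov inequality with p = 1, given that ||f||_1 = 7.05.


Chebyshev/Markov inequality: mu(|f| > eps) <= (||f||_p / eps)^p
Step 1: ||f||_1 / eps = 7.05 / 33.54 = 0.210197
Step 2: Raise to power p = 1:
  (0.210197)^1 = 0.210197
Step 3: Therefore mu(|f| > 33.54) <= 0.210197


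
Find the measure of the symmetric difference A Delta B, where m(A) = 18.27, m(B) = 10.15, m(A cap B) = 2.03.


m(A Delta B) = m(A) + m(B) - 2*m(A n B)
= 18.27 + 10.15 - 2*2.03
= 18.27 + 10.15 - 4.06
= 24.36


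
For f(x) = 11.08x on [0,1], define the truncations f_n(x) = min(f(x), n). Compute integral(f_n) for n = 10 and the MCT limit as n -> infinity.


f(x) = 11.08x on [0,1]; f_n(x) = min(11.08x, n). At n = 10:
Step 1: f(x) reaches 10 at x = 10/11.08 = 0.902527
Step 2: integral(f_10) = integral(11.08x, 0, 0.902527) + integral(10, 0.902527, 1)
       = 11.08*0.902527^2/2 + 10*(1 - 0.902527)
       = 4.512635 + 0.974729
       = 5.487365
Step 3: As n -> infinity, f_n increases to f, so by MCT integral(f_n) -> integral(f) = 11.08/2 = 5.54.
Convergence: integral(f_10) = 5.487365 -> 5.54 as n -> infinity


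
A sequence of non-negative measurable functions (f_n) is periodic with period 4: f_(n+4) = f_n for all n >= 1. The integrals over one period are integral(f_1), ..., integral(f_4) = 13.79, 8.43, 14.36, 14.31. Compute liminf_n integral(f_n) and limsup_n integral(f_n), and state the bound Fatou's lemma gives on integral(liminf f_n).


The sequence (integral(f_n)) is periodic with period 4, repeating the values 13.79, 8.43, 14.36, 14.31 indefinitely.
Step 1: For a periodic sequence, every tail (a_m, a_(m+1), ...) contains all 4 period values infinitely often.
Step 2: Hence inf of every tail = min of the period values = min(13.79, 8.43, 14.36, 14.31) = 8.43.
        liminf_n integral(f_n) = sup over m of (inf of tail from m) = 8.43.
Step 3: Similarly sup of every tail = max of the period values = 14.36.
        limsup_n integral(f_n) = 14.36.
Step 4: Fatou's lemma: integral(liminf_n f_n) <= liminf_n integral(f_n) = 8.43.
        So the integral of the pointwise liminf is at most 8.43.


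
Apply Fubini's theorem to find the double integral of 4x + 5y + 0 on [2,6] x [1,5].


By Fubini, integrate in x first, then y.
Step 1: Fix y, integrate over x in [2,6]:
  integral(4x + 5y + 0, x=2..6)
  = 4*(6^2 - 2^2)/2 + (5y + 0)*(6 - 2)
  = 64 + (5y + 0)*4
  = 64 + 20y + 0
  = 64 + 20y
Step 2: Integrate over y in [1,5]:
  integral(64 + 20y, y=1..5)
  = 64*4 + 20*(5^2 - 1^2)/2
  = 256 + 240
  = 496


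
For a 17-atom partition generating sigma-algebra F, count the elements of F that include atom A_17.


Each element of F is a union of some subset S of the 17 atoms.
The element contains A_17 iff A_17 is in S.
So we count subsets S of {A_1,...,A_17} with A_17 in S: choose freely among the other 16 atoms.
Count = 2^(17-1) = 2^16 = 65536.


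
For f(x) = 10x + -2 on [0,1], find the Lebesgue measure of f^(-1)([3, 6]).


f^(-1)([3, 6]) = {x : 3 <= 10x + -2 <= 6}
Solving: (3 - -2)/10 <= x <= (6 - -2)/10
= [0.5, 0.8]
Intersecting with [0,1]: [0.5, 0.8]
Measure = 0.8 - 0.5 = 0.3


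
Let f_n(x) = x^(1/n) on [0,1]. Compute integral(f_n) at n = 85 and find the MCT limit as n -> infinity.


At n = 85: f_85(x) = x^(1/85).
Step 1: integral(x^(1/85), 0, 1) = [x^(1/85+1) / (1/85+1)] from 0 to 1
     = 1 / (1/85 + 1) = 1 / ((85+1)/85) = 85/(85+1)
     = 85/86 = 0.988372
Step 2: As n -> infinity, f_n(x) = x^(1/n) -> 1 for x in (0,1], and f_n is increasing in n.
By MCT, lim_n integral(f_n) = integral(lim_n f_n) = integral(1, 0, 1) = 1.
Step 3: Verify convergence: 85/86 = 0.988372 -> 1


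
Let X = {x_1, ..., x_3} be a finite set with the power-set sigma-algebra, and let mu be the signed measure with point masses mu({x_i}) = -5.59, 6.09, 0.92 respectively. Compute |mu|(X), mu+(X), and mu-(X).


Step 1: Every measurable set is a union of atoms (the cells / points), so a Hahn decomposition is
  obtained by grouping atoms by sign: P = union of atoms with mu > 0, N = union of the remaining atoms.
  Atoms in P (indices): 2, 3;  atoms in N (indices): 1
  Positive values: 6.09, 0.92
  Negative values: -5.59
Step 2: mu+(X) = mu(P) = sum of positive atom values = 7.01
Step 3: mu-(X) = -mu(N) = sum of |negative atom values| = 5.59
Step 4: |mu|(X) = mu+(X) + mu-(X) = 7.01 + 5.59 = 12.6


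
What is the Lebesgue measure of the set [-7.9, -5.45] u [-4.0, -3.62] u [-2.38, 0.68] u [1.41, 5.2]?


For pairwise disjoint intervals, m(union) = sum of lengths.
= (-5.45 - -7.9) + (-3.62 - -4.0) + (0.68 - -2.38) + (5.2 - 1.41)
= 2.45 + 0.38 + 3.06 + 3.79
= 9.68


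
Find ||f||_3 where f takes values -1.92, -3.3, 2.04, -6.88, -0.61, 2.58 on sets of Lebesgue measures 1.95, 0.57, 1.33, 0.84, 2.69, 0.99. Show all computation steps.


Step 1: Compute |f_i|^3 for each value:
  |-1.92|^3 = 7.077888
  |-3.3|^3 = 35.937
  |2.04|^3 = 8.489664
  |-6.88|^3 = 325.660672
  |-0.61|^3 = 0.226981
  |2.58|^3 = 17.173512
Step 2: Multiply by measures and sum:
  7.077888 * 1.95 = 13.801882
  35.937 * 0.57 = 20.48409
  8.489664 * 1.33 = 11.291253
  325.660672 * 0.84 = 273.554964
  0.226981 * 2.69 = 0.610579
  17.173512 * 0.99 = 17.001777
Sum = 13.801882 + 20.48409 + 11.291253 + 273.554964 + 0.610579 + 17.001777 = 336.744545
Step 3: Take the p-th root:
||f||_3 = (336.744545)^(1/3) = 6.957185


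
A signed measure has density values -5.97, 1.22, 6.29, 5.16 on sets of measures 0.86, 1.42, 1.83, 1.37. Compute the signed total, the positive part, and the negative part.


Step 1: Compute signed measure on each set:
  Set 1: -5.97 * 0.86 = -5.1342
  Set 2: 1.22 * 1.42 = 1.7324
  Set 3: 6.29 * 1.83 = 11.5107
  Set 4: 5.16 * 1.37 = 7.0692
Step 2: Total signed measure = (-5.1342) + (1.7324) + (11.5107) + (7.0692)
     = 15.1781
Step 3: Positive part mu+(X) = sum of positive contributions = 20.3123
Step 4: Negative part mu-(X) = |sum of negative contributions| = 5.1342


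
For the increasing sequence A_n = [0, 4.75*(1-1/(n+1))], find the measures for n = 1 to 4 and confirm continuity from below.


By continuity of measure from below: if A_n increases to A, then m(A_n) -> m(A).
Here A = [0, 4.75], so m(A) = 4.75
Step 1: a_1 = 4.75*(1 - 1/2) = 2.375, m(A_1) = 2.375
Step 2: a_2 = 4.75*(1 - 1/3) = 3.1667, m(A_2) = 3.1667
Step 3: a_3 = 4.75*(1 - 1/4) = 3.5625, m(A_3) = 3.5625
Step 4: a_4 = 4.75*(1 - 1/5) = 3.8, m(A_4) = 3.8
Limit: m(A_n) -> m([0,4.75]) = 4.75


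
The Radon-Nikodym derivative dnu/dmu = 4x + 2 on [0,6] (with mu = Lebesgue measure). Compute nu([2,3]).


nu(A) = integral_A (dnu/dmu) dmu = integral_2^3 (4x + 2) dx
Step 1: Antiderivative F(x) = (4/2)x^2 + 2x
Step 2: F(3) = (4/2)*3^2 + 2*3 = 18 + 6 = 24
Step 3: F(2) = (4/2)*2^2 + 2*2 = 8 + 4 = 12
Step 4: nu([2,3]) = F(3) - F(2) = 24 - 12 = 12


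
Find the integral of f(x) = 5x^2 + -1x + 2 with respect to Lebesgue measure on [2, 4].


The Lebesgue integral of a Riemann-integrable function agrees with the Riemann integral.
Antiderivative F(x) = (5/3)x^3 + (-1/2)x^2 + 2x
F(4) = (5/3)*4^3 + (-1/2)*4^2 + 2*4
     = (5/3)*64 + (-1/2)*16 + 2*4
     = 106.666667 + -8 + 8
     = 106.666667
F(2) = 15.333333
Integral = F(4) - F(2) = 106.666667 - 15.333333 = 91.333333


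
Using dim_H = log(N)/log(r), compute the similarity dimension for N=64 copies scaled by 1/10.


For a self-similar set with N copies scaled by 1/r:
dim_H = log(N)/log(r) = log(64)/log(10)
= 4.158883/2.302585
= 1.80618


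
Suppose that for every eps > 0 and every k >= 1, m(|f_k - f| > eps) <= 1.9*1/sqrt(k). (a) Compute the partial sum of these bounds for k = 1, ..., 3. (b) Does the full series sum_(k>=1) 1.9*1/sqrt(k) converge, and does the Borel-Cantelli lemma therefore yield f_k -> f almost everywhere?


Step 1: List the terms 1.9*1/sqrt(k) for k = 1 to 3:
  k=1: 1.9
  k=2: 1.343503
  k=3: 1.096966
Step 2: Partial sum = 1.9 + 1.343503 + 1.096966
     = 4.340468
Step 3: The full series sum_(k>=1) 1.9*1/sqrt(k) diverges (p-series with p = 1/2 <= 1; a nonzero constant multiple of a divergent series diverges).
Step 4: The (first) Borel-Cantelli lemma requires a summable sequence of measures, so it does not apply here;
        from this bound alone no conclusion about a.e. convergence can be drawn (convergence in measure still
        gives an a.e.-convergent subsequence, but not a.e. convergence of the whole sequence).
Conclusion: series diverges; Borel-Cantelli is inconclusive about a.e. convergence of f_k.


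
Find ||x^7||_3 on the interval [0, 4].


Step 1: ||f||_3 = (integral_0^4 |x^7|^3 dx)^(1/3)
     = (integral_0^4 x^21 dx)^(1/3)
Step 2: integral_0^4 x^21 dx = [x^22/(22)] from 0 to 4 = 4^22/22
     = 17592186044416/22 = 7.996448e+11
Step 3: ||f||_3 = (7.996448e+11)^(1/3) = 9281.803632


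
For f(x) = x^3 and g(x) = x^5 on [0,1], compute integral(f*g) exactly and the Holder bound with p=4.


Step 1: Exact integral of f*g = integral(x^8, 0, 1) = 1/9
     = 0.111111
Step 2: Holder bound with p=4, q=1.333333:
  ||f||_p = (integral x^12 dx)^(1/4) = (1/13)^(1/4) = 0.52664
  ||g||_q = (integral x^6.666667 dx)^(1/1.333333) = (1/7.666667)^(1/1.333333) = 0.217043
Step 3: Holder bound = ||f||_p * ||g||_q = 0.52664 * 0.217043 = 0.114303
Verification: 0.111111 <= 0.114303 (Holder holds)


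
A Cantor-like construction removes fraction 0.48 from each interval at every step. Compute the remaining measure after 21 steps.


Step 1: At each step, fraction remaining = 1 - 0.48 = 0.52
Step 2: After 21 steps, measure = (0.52)^21
Result = 1.086601e-06


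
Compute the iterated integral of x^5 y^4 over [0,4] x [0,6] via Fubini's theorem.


By Fubini's theorem, the double integral factors as a product of single integrals:
Step 1: integral_0^4 x^5 dx = [x^6/6] from 0 to 4
     = 4^6/6 = 682.666667
Step 2: integral_0^6 y^4 dy = [y^5/5] from 0 to 6
     = 6^5/5 = 1555.2
Step 3: Double integral = 682.666667 * 1555.2 = 1.061683e+06


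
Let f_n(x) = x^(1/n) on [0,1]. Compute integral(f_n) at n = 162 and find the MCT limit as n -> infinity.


At n = 162: f_162(x) = x^(1/162).
Step 1: integral(x^(1/162), 0, 1) = [x^(1/162+1) / (1/162+1)] from 0 to 1
     = 1 / (1/162 + 1) = 1 / ((162+1)/162) = 162/(162+1)
     = 162/163 = 0.993865
Step 2: As n -> infinity, f_n(x) = x^(1/n) -> 1 for x in (0,1], and f_n is increasing in n.
By MCT, lim_n integral(f_n) = integral(lim_n f_n) = integral(1, 0, 1) = 1.
Step 3: Verify convergence: 162/163 = 0.993865 -> 1


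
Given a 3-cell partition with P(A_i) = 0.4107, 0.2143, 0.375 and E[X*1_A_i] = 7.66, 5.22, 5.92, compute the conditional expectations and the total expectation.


For each cell A_i: E[X|A_i] = E[X*1_A_i] / P(A_i)
Step 1: E[X|A_1] = 7.66 / 0.4107 = 18.651084
Step 2: E[X|A_2] = 5.22 / 0.2143 = 24.358376
Step 3: E[X|A_3] = 5.92 / 0.375 = 15.786667
Verification: E[X] = sum E[X*1_A_i] = 7.66 + 5.22 + 5.92 = 18.8


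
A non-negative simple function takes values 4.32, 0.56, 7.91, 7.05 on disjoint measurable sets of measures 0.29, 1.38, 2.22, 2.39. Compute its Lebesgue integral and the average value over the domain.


Step 1: Integral = sum(value_i * measure_i)
= 4.32*0.29 + 0.56*1.38 + 7.91*2.22 + 7.05*2.39
= 1.2528 + 0.7728 + 17.5602 + 16.8495
= 36.4353
Step 2: Total measure of domain = 0.29 + 1.38 + 2.22 + 2.39 = 6.28
Step 3: Average value = 36.4353 / 6.28 = 5.801799


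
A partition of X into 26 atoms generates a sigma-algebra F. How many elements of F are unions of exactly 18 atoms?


Each element of F is a union of some subset of the 26 atoms.
Elements that are unions of exactly 18 atoms correspond to 18-element subsets of the 26 atoms.
Count = C(26, 18) = 26! / (18! * 8!) = 1562275.


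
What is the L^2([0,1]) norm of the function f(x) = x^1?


Step 1: ||f||_2 = (integral_0^1 |x^1|^2 dx)^(1/2)
     = (integral_0^1 x^2 dx)^(1/2)
Step 2: integral_0^1 x^2 dx = [x^3/(3)] from 0 to 1 = 1^3/3
     = 1/3 = 0.333333
Step 3: ||f||_2 = (0.333333)^(1/2) = 0.57735


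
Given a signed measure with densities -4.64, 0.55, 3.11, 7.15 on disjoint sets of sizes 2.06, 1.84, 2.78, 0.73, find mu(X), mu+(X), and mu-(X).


Step 1: Compute signed measure on each set:
  Set 1: -4.64 * 2.06 = -9.5584
  Set 2: 0.55 * 1.84 = 1.012
  Set 3: 3.11 * 2.78 = 8.6458
  Set 4: 7.15 * 0.73 = 5.2195
Step 2: Total signed measure = (-9.5584) + (1.012) + (8.6458) + (5.2195)
     = 5.3189
Step 3: Positive part mu+(X) = sum of positive contributions = 14.8773
Step 4: Negative part mu-(X) = |sum of negative contributions| = 9.5584


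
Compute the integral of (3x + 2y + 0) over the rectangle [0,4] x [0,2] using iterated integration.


By Fubini, integrate in x first, then y.
Step 1: Fix y, integrate over x in [0,4]:
  integral(3x + 2y + 0, x=0..4)
  = 3*(4^2 - 0^2)/2 + (2y + 0)*(4 - 0)
  = 24 + (2y + 0)*4
  = 24 + 8y + 0
  = 24 + 8y
Step 2: Integrate over y in [0,2]:
  integral(24 + 8y, y=0..2)
  = 24*2 + 8*(2^2 - 0^2)/2
  = 48 + 16
  = 64


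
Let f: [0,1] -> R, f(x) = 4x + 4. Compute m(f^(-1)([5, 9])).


f^(-1)([5, 9]) = {x : 5 <= 4x + 4 <= 9}
Solving: (5 - 4)/4 <= x <= (9 - 4)/4
= [0.25, 1.25]
Intersecting with [0,1]: [0.25, 1]
Measure = 1 - 0.25 = 0.75


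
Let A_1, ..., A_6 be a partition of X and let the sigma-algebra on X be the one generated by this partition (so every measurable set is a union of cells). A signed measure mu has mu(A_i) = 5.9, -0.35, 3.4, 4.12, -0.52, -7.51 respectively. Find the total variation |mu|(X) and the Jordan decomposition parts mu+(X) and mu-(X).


Step 1: Every measurable set is a union of atoms (the cells / points), so a Hahn decomposition is
  obtained by grouping atoms by sign: P = union of atoms with mu > 0, N = union of the remaining atoms.
  Atoms in P (indices): 1, 3, 4;  atoms in N (indices): 2, 5, 6
  Positive values: 5.9, 3.4, 4.12
  Negative values: -0.35, -0.52, -7.51
Step 2: mu+(X) = mu(P) = sum of positive atom values = 13.42
Step 3: mu-(X) = -mu(N) = sum of |negative atom values| = 8.38
Step 4: |mu|(X) = mu+(X) + mu-(X) = 13.42 + 8.38 = 21.8


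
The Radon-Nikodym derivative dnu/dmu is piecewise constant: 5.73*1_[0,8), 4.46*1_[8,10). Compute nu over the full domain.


Integrate each piece of the Radon-Nikodym derivative:
Step 1: integral_0^8 5.73 dx = 5.73*(8-0) = 5.73*8 = 45.84
Step 2: integral_8^10 4.46 dx = 4.46*(10-8) = 4.46*2 = 8.92
Total: 45.84 + 8.92 = 54.76


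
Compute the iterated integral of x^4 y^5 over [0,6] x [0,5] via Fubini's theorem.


By Fubini's theorem, the double integral factors as a product of single integrals:
Step 1: integral_0^6 x^4 dx = [x^5/5] from 0 to 6
     = 6^5/5 = 1555.2
Step 2: integral_0^5 y^5 dy = [y^6/6] from 0 to 5
     = 5^6/6 = 2604.166667
Step 3: Double integral = 1555.2 * 2604.166667 = 4.050000e+06


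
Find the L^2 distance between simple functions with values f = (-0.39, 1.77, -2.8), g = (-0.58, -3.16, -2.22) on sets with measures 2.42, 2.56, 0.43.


Step 1: Compute differences f_i - g_i:
  -0.39 - -0.58 = 0.19
  1.77 - -3.16 = 4.93
  -2.8 - -2.22 = -0.58
Step 2: Compute |diff|^2 * measure for each set:
  |0.19|^2 * 2.42 = 0.0361 * 2.42 = 0.087362
  |4.93|^2 * 2.56 = 24.3049 * 2.56 = 62.220544
  |-0.58|^2 * 0.43 = 0.3364 * 0.43 = 0.144652
Step 3: Sum = 62.452558
Step 4: ||f-g||_2 = (62.452558)^(1/2) = 7.902693


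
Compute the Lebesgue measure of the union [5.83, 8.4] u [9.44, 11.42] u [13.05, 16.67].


For pairwise disjoint intervals, m(union) = sum of lengths.
= (8.4 - 5.83) + (11.42 - 9.44) + (16.67 - 13.05)
= 2.57 + 1.98 + 3.62
= 8.17


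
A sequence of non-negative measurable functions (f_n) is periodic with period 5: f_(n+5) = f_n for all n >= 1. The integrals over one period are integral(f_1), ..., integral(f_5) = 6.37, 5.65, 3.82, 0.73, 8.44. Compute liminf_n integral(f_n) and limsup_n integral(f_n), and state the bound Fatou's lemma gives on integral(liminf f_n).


The sequence (integral(f_n)) is periodic with period 5, repeating the values 6.37, 5.65, 3.82, 0.73, 8.44 indefinitely.
Step 1: For a periodic sequence, every tail (a_m, a_(m+1), ...) contains all 5 period values infinitely often.
Step 2: Hence inf of every tail = min of the period values = min(6.37, 5.65, 3.82, 0.73, 8.44) = 0.73.
        liminf_n integral(f_n) = sup over m of (inf of tail from m) = 0.73.
Step 3: Similarly sup of every tail = max of the period values = 8.44.
        limsup_n integral(f_n) = 8.44.
Step 4: Fatou's lemma: integral(liminf_n f_n) <= liminf_n integral(f_n) = 0.73.
        So the integral of the pointwise liminf is at most 0.73.


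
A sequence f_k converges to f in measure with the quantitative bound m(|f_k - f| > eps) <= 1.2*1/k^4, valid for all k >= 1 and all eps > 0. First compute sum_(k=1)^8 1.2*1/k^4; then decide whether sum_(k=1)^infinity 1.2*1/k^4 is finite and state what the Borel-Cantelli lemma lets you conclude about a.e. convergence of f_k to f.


Step 1: List the terms 1.2*1/k^4 for k = 1 to 8:
  k=1: 1.2
  k=2: 0.075
  k=3: 0.014815
  k=4: 0.004687
  k=5: 0.00192
  k=6: 9.259259e-04
  k=7: 4.997918e-04
  k=8: 2.929687e-04
Step 2: Partial sum = 1.2 + 0.075 + 0.014815 + 0.004687 + 0.00192 + 9.259259e-04 + 4.997918e-04 + 2.929687e-04
     = 1.298141
Step 3: The full series sum_(k>=1) 1.2*1/k^4 converges (p-series with p = 4 > 1; a constant multiple of a convergent series converges).
Step 4: Fix eps > 0. Since sum_k m(|f_k - f| > eps) < infinity, the Borel-Cantelli lemma gives
        m(limsup_k {|f_k - f| > eps}) = 0, i.e. for a.e. x, |f_k(x) - f(x)| <= eps for all large k.
        Applying this with eps = 1/j for j = 1, 2, ... and intersecting the countably many full-measure sets,
        for a.e. x we get limsup_k |f_k(x) - f(x)| <= 1/j for every j, hence f_k -> f almost everywhere.
Conclusion: series converges; Borel-Cantelli yields f_k -> f a.e.


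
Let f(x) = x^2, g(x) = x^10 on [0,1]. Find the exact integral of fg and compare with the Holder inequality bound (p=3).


Step 1: Exact integral of f*g = integral(x^12, 0, 1) = 1/13
     = 0.076923
Step 2: Holder bound with p=3, q=1.5:
  ||f||_p = (integral x^6 dx)^(1/3) = (1/7)^(1/3) = 0.522758
  ||g||_q = (integral x^15 dx)^(1/1.5) = (1/16)^(1/1.5) = 0.15749
Step 3: Holder bound = ||f||_p * ||g||_q = 0.522758 * 0.15749 = 0.082329
Verification: 0.076923 <= 0.082329 (Holder holds)


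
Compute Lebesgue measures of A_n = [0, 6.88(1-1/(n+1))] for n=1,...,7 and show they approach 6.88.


By continuity of measure from below: if A_n increases to A, then m(A_n) -> m(A).
Here A = [0, 6.88], so m(A) = 6.88
Step 1: a_1 = 6.88*(1 - 1/2) = 3.44, m(A_1) = 3.44
Step 2: a_2 = 6.88*(1 - 1/3) = 4.5867, m(A_2) = 4.5867
Step 3: a_3 = 6.88*(1 - 1/4) = 5.16, m(A_3) = 5.16
Step 4: a_4 = 6.88*(1 - 1/5) = 5.504, m(A_4) = 5.504
Step 5: a_5 = 6.88*(1 - 1/6) = 5.7333, m(A_5) = 5.7333
Step 6: a_6 = 6.88*(1 - 1/7) = 5.8971, m(A_6) = 5.8971
Step 7: a_7 = 6.88*(1 - 1/8) = 6.02, m(A_7) = 6.02
Limit: m(A_n) -> m([0,6.88]) = 6.88


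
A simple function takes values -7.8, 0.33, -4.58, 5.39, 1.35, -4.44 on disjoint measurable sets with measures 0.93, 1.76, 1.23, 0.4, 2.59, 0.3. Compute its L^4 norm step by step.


Step 1: Compute |f_i|^4 for each value:
  |-7.8|^4 = 3701.5056
  |0.33|^4 = 0.011859
  |-4.58|^4 = 440.009357
  |5.39|^4 = 844.024514
  |1.35|^4 = 3.321506
  |-4.44|^4 = 388.626025
Step 2: Multiply by measures and sum:
  3701.5056 * 0.93 = 3442.400208
  0.011859 * 1.76 = 0.020872
  440.009357 * 1.23 = 541.211509
  844.024514 * 0.4 = 337.609806
  3.321506 * 2.59 = 8.602701
  388.626025 * 0.3 = 116.587807
Sum = 3442.400208 + 0.020872 + 541.211509 + 337.609806 + 8.602701 + 116.587807 = 4446.432904
Step 3: Take the p-th root:
||f||_4 = (4446.432904)^(1/4) = 8.165879


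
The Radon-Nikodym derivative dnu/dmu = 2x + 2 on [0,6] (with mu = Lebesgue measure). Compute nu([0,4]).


nu(A) = integral_A (dnu/dmu) dmu = integral_0^4 (2x + 2) dx
Step 1: Antiderivative F(x) = (2/2)x^2 + 2x
Step 2: F(4) = (2/2)*4^2 + 2*4 = 16 + 8 = 24
Step 3: F(0) = (2/2)*0^2 + 2*0 = 0.0 + 0 = 0.0
Step 4: nu([0,4]) = F(4) - F(0) = 24 - 0.0 = 24


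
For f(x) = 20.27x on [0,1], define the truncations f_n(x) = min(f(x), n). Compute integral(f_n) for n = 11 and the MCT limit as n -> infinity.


f(x) = 20.27x on [0,1]; f_n(x) = min(20.27x, n). At n = 11:
Step 1: f(x) reaches 11 at x = 11/20.27 = 0.542674
Step 2: integral(f_11) = integral(20.27x, 0, 0.542674) + integral(11, 0.542674, 1)
       = 20.27*0.542674^2/2 + 11*(1 - 0.542674)
       = 2.984706 + 5.030587
       = 8.015294
Step 3: As n -> infinity, f_n increases to f, so by MCT integral(f_n) -> integral(f) = 20.27/2 = 10.135.
Convergence: integral(f_11) = 8.015294 -> 10.135 as n -> infinity


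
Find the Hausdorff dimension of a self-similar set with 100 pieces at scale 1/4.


For a self-similar set with N copies scaled by 1/r:
dim_H = log(N)/log(r) = log(100)/log(4)
= 4.60517/1.386294
= 3.321928


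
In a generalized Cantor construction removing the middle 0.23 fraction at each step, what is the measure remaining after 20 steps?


Step 1: At each step, fraction remaining = 1 - 0.23 = 0.77
Step 2: After 20 steps, measure = (0.77)^20
Result = 0.005368


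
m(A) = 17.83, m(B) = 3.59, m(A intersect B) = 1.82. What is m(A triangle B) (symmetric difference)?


m(A Delta B) = m(A) + m(B) - 2*m(A n B)
= 17.83 + 3.59 - 2*1.82
= 17.83 + 3.59 - 3.64
= 17.78


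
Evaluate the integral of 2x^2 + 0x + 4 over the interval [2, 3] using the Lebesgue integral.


The Lebesgue integral of a Riemann-integrable function agrees with the Riemann integral.
Antiderivative F(x) = (2/3)x^3 + (0/2)x^2 + 4x
F(3) = (2/3)*3^3 + (0/2)*3^2 + 4*3
     = (2/3)*27 + (0/2)*9 + 4*3
     = 18 + 0.0 + 12
     = 30
F(2) = 13.333333
Integral = F(3) - F(2) = 30 - 13.333333 = 16.666667


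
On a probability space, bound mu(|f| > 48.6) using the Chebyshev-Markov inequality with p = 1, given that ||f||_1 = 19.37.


Chebyshev/Markov inequality: mu(|f| > eps) <= (||f||_p / eps)^p
Step 1: ||f||_1 / eps = 19.37 / 48.6 = 0.39856
Step 2: Raise to power p = 1:
  (0.39856)^1 = 0.39856
Step 3: Therefore mu(|f| > 48.6) <= 0.39856


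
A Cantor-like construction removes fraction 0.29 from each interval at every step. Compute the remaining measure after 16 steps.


Step 1: At each step, fraction remaining = 1 - 0.29 = 0.71
Step 2: After 16 steps, measure = (0.71)^16
Result = 0.00417


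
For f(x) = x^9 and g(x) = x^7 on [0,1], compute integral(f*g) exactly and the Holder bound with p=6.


Step 1: Exact integral of f*g = integral(x^16, 0, 1) = 1/17
     = 0.058824
Step 2: Holder bound with p=6, q=1.2:
  ||f||_p = (integral x^54 dx)^(1/6) = (1/55)^(1/6) = 0.51279
  ||g||_q = (integral x^8.4 dx)^(1/1.2) = (1/9.4)^(1/1.2) = 0.154547
Step 3: Holder bound = ||f||_p * ||g||_q = 0.51279 * 0.154547 = 0.07925
Verification: 0.058824 <= 0.07925 (Holder holds)


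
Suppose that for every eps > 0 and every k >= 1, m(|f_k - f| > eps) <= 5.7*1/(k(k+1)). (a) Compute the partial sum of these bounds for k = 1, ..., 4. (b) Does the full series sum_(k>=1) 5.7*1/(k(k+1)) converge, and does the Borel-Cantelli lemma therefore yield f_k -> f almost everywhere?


Step 1: List the terms 5.7*1/(k(k+1)) for k = 1 to 4:
  k=1: 2.85
  k=2: 0.95
  k=3: 0.475
  k=4: 0.285
Step 2: Partial sum = 2.85 + 0.95 + 0.475 + 0.285
     = 4.56
Step 3: The full series sum_(k>=1) 5.7*1/(k(k+1)) converges (telescoping series sum 1/(k(k+1)) = 1; a constant multiple of a convergent series converges).
Step 4: Fix eps > 0. Since sum_k m(|f_k - f| > eps) < infinity, the Borel-Cantelli lemma gives
        m(limsup_k {|f_k - f| > eps}) = 0, i.e. for a.e. x, |f_k(x) - f(x)| <= eps for all large k.
        Applying this with eps = 1/j for j = 1, 2, ... and intersecting the countably many full-measure sets,
        for a.e. x we get limsup_k |f_k(x) - f(x)| <= 1/j for every j, hence f_k -> f almost everywhere.
Conclusion: series converges; Borel-Cantelli yields f_k -> f a.e.


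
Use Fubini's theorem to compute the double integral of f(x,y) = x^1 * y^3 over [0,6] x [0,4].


By Fubini's theorem, the double integral factors as a product of single integrals:
Step 1: integral_0^6 x^1 dx = [x^2/2] from 0 to 6
     = 6^2/2 = 18
Step 2: integral_0^4 y^3 dy = [y^4/4] from 0 to 4
     = 4^4/4 = 64
Step 3: Double integral = 18 * 64 = 1152


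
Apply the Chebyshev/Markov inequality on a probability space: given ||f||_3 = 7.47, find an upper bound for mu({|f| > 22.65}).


Chebyshev/Markov inequality: mu(|f| > eps) <= (||f||_p / eps)^p
Step 1: ||f||_3 / eps = 7.47 / 22.65 = 0.329801
Step 2: Raise to power p = 3:
  (0.329801)^3 = 0.035872
Step 3: Therefore mu(|f| > 22.65) <= 0.035872


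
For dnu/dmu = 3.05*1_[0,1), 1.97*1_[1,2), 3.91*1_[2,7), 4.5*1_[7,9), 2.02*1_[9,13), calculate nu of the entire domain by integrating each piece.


Integrate each piece of the Radon-Nikodym derivative:
Step 1: integral_0^1 3.05 dx = 3.05*(1-0) = 3.05*1 = 3.05
Step 2: integral_1^2 1.97 dx = 1.97*(2-1) = 1.97*1 = 1.97
Step 3: integral_2^7 3.91 dx = 3.91*(7-2) = 3.91*5 = 19.55
Step 4: integral_7^9 4.5 dx = 4.5*(9-7) = 4.5*2 = 9
Step 5: integral_9^13 2.02 dx = 2.02*(13-9) = 2.02*4 = 8.08
Total: 3.05 + 1.97 + 19.55 + 9 + 8.08 = 41.65


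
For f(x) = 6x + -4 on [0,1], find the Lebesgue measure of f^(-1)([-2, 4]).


f^(-1)([-2, 4]) = {x : -2 <= 6x + -4 <= 4}
Solving: (-2 - -4)/6 <= x <= (4 - -4)/6
= [0.333333, 1.333333]
Intersecting with [0,1]: [0.333333, 1]
Measure = 1 - 0.333333 = 0.666667


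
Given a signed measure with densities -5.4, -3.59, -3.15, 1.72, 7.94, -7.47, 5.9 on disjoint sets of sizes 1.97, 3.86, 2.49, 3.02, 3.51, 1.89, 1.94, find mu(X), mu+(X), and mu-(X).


Step 1: Compute signed measure on each set:
  Set 1: -5.4 * 1.97 = -10.638
  Set 2: -3.59 * 3.86 = -13.8574
  Set 3: -3.15 * 2.49 = -7.8435
  Set 4: 1.72 * 3.02 = 5.1944
  Set 5: 7.94 * 3.51 = 27.8694
  Set 6: -7.47 * 1.89 = -14.1183
  Set 7: 5.9 * 1.94 = 11.446
Step 2: Total signed measure = (-10.638) + (-13.8574) + (-7.8435) + (5.1944) + (27.8694) + (-14.1183) + (11.446)
     = -1.9474
Step 3: Positive part mu+(X) = sum of positive contributions = 44.5098
Step 4: Negative part mu-(X) = |sum of negative contributions| = 46.4572


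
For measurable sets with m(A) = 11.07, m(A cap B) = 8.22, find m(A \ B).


m(A \ B) = m(A) - m(A n B)
= 11.07 - 8.22
= 2.85


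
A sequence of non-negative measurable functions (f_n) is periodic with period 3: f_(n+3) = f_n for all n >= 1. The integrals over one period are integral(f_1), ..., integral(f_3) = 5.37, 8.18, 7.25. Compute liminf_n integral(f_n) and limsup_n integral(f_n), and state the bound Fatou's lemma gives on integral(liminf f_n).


The sequence (integral(f_n)) is periodic with period 3, repeating the values 5.37, 8.18, 7.25 indefinitely.
Step 1: For a periodic sequence, every tail (a_m, a_(m+1), ...) contains all 3 period values infinitely often.
Step 2: Hence inf of every tail = min of the period values = min(5.37, 8.18, 7.25) = 5.37.
        liminf_n integral(f_n) = sup over m of (inf of tail from m) = 5.37.
Step 3: Similarly sup of every tail = max of the period values = 8.18.
        limsup_n integral(f_n) = 8.18.
Step 4: Fatou's lemma: integral(liminf_n f_n) <= liminf_n integral(f_n) = 5.37.
        So the integral of the pointwise liminf is at most 5.37.


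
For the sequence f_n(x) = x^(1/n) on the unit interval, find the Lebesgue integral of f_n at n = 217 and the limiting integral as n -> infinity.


At n = 217: f_217(x) = x^(1/217).
Step 1: integral(x^(1/217), 0, 1) = [x^(1/217+1) / (1/217+1)] from 0 to 1
     = 1 / (1/217 + 1) = 1 / ((217+1)/217) = 217/(217+1)
     = 217/218 = 0.995413
Step 2: As n -> infinity, f_n(x) = x^(1/n) -> 1 for x in (0,1], and f_n is increasing in n.
By MCT, lim_n integral(f_n) = integral(lim_n f_n) = integral(1, 0, 1) = 1.
Step 3: Verify convergence: 217/218 = 0.995413 -> 1


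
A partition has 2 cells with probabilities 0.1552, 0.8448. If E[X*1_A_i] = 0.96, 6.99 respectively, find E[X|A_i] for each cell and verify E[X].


For each cell A_i: E[X|A_i] = E[X*1_A_i] / P(A_i)
Step 1: E[X|A_1] = 0.96 / 0.1552 = 6.185567
Step 2: E[X|A_2] = 6.99 / 0.8448 = 8.274148
Verification: E[X] = sum E[X*1_A_i] = 0.96 + 6.99 = 7.95


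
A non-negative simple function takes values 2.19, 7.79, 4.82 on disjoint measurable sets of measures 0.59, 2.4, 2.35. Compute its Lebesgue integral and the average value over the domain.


Step 1: Integral = sum(value_i * measure_i)
= 2.19*0.59 + 7.79*2.4 + 4.82*2.35
= 1.2921 + 18.696 + 11.327
= 31.3151
Step 2: Total measure of domain = 0.59 + 2.4 + 2.35 = 5.34
Step 3: Average value = 31.3151 / 5.34 = 5.864251


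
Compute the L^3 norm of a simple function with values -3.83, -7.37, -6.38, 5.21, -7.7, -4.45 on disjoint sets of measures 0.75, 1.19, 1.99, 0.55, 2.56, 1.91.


Step 1: Compute |f_i|^3 for each value:
  |-3.83|^3 = 56.181887
  |-7.37|^3 = 400.315553
  |-6.38|^3 = 259.694072
  |5.21|^3 = 141.420761
  |-7.7|^3 = 456.533
  |-4.45|^3 = 88.121125
Step 2: Multiply by measures and sum:
  56.181887 * 0.75 = 42.136415
  400.315553 * 1.19 = 476.375508
  259.694072 * 1.99 = 516.791203
  141.420761 * 0.55 = 77.781419
  456.533 * 2.56 = 1168.72448
  88.121125 * 1.91 = 168.311349
Sum = 42.136415 + 476.375508 + 516.791203 + 77.781419 + 1168.72448 + 168.311349 = 2450.120374
Step 3: Take the p-th root:
||f||_3 = (2450.120374)^(1/3) = 13.481218


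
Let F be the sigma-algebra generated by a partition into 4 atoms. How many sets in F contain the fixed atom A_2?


Each element of F is a union of some subset S of the 4 atoms.
The element contains A_2 iff A_2 is in S.
So we count subsets S of {A_1,...,A_4} with A_2 in S: choose freely among the other 3 atoms.
Count = 2^(4-1) = 2^3 = 8.


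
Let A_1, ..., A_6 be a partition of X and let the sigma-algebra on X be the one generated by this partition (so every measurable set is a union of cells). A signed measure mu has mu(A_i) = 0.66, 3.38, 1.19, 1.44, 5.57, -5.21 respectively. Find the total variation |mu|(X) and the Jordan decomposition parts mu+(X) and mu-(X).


Step 1: Every measurable set is a union of atoms (the cells / points), so a Hahn decomposition is
  obtained by grouping atoms by sign: P = union of atoms with mu > 0, N = union of the remaining atoms.
  Atoms in P (indices): 1, 2, 3, 4, 5;  atoms in N (indices): 6
  Positive values: 0.66, 3.38, 1.19, 1.44, 5.57
  Negative values: -5.21
Step 2: mu+(X) = mu(P) = sum of positive atom values = 12.24
Step 3: mu-(X) = -mu(N) = sum of |negative atom values| = 5.21
Step 4: |mu|(X) = mu+(X) + mu-(X) = 12.24 + 5.21 = 17.45


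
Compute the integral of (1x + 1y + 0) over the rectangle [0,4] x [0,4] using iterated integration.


By Fubini, integrate in x first, then y.
Step 1: Fix y, integrate over x in [0,4]:
  integral(1x + 1y + 0, x=0..4)
  = 1*(4^2 - 0^2)/2 + (1y + 0)*(4 - 0)
  = 8 + (1y + 0)*4
  = 8 + 4y + 0
  = 8 + 4y
Step 2: Integrate over y in [0,4]:
  integral(8 + 4y, y=0..4)
  = 8*4 + 4*(4^2 - 0^2)/2
  = 32 + 32
  = 64


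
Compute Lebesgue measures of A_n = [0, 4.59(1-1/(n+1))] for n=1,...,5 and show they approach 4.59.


By continuity of measure from below: if A_n increases to A, then m(A_n) -> m(A).
Here A = [0, 4.59], so m(A) = 4.59
Step 1: a_1 = 4.59*(1 - 1/2) = 2.295, m(A_1) = 2.295
Step 2: a_2 = 4.59*(1 - 1/3) = 3.06, m(A_2) = 3.06
Step 3: a_3 = 4.59*(1 - 1/4) = 3.4425, m(A_3) = 3.4425
Step 4: a_4 = 4.59*(1 - 1/5) = 3.672, m(A_4) = 3.672
Step 5: a_5 = 4.59*(1 - 1/6) = 3.825, m(A_5) = 3.825
Limit: m(A_n) -> m([0,4.59]) = 4.59


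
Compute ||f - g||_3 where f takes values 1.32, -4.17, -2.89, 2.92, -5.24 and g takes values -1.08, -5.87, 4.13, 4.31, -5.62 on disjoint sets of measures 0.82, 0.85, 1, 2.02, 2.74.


Step 1: Compute differences f_i - g_i:
  1.32 - -1.08 = 2.4
  -4.17 - -5.87 = 1.7
  -2.89 - 4.13 = -7.02
  2.92 - 4.31 = -1.39
  -5.24 - -5.62 = 0.38
Step 2: Compute |diff|^3 * measure for each set:
  |2.4|^3 * 0.82 = 13.824 * 0.82 = 11.33568
  |1.7|^3 * 0.85 = 4.913 * 0.85 = 4.17605
  |-7.02|^3 * 1 = 345.948408 * 1 = 345.948408
  |-1.39|^3 * 2.02 = 2.685619 * 2.02 = 5.42495
  |0.38|^3 * 2.74 = 0.054872 * 2.74 = 0.150349
Step 3: Sum = 367.035438
Step 4: ||f-g||_3 = (367.035438)^(1/3) = 7.159829


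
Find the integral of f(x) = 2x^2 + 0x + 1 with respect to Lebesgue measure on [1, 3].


The Lebesgue integral of a Riemann-integrable function agrees with the Riemann integral.
Antiderivative F(x) = (2/3)x^3 + (0/2)x^2 + 1x
F(3) = (2/3)*3^3 + (0/2)*3^2 + 1*3
     = (2/3)*27 + (0/2)*9 + 1*3
     = 18 + 0.0 + 3
     = 21
F(1) = 1.666667
Integral = F(3) - F(1) = 21 - 1.666667 = 19.333333


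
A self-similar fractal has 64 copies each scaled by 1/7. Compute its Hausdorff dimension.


For a self-similar set with N copies scaled by 1/r:
dim_H = log(N)/log(r) = log(64)/log(7)
= 4.158883/1.94591
= 2.137243


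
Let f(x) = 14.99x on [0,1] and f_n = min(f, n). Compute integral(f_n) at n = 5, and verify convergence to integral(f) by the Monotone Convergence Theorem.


f(x) = 14.99x on [0,1]; f_n(x) = min(14.99x, n). At n = 5:
Step 1: f(x) reaches 5 at x = 5/14.99 = 0.333556
Step 2: integral(f_5) = integral(14.99x, 0, 0.333556) + integral(5, 0.333556, 1)
       = 14.99*0.333556^2/2 + 5*(1 - 0.333556)
       = 0.833889 + 3.332221
       = 4.166111
Step 3: As n -> infinity, f_n increases to f, so by MCT integral(f_n) -> integral(f) = 14.99/2 = 7.495.
Convergence: integral(f_5) = 4.166111 -> 7.495 as n -> infinity


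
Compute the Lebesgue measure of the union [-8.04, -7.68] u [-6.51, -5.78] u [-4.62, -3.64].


For pairwise disjoint intervals, m(union) = sum of lengths.
= (-7.68 - -8.04) + (-5.78 - -6.51) + (-3.64 - -4.62)
= 0.36 + 0.73 + 0.98
= 2.07


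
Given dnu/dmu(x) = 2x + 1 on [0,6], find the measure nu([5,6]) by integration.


nu(A) = integral_A (dnu/dmu) dmu = integral_5^6 (2x + 1) dx
Step 1: Antiderivative F(x) = (2/2)x^2 + 1x
Step 2: F(6) = (2/2)*6^2 + 1*6 = 36 + 6 = 42
Step 3: F(5) = (2/2)*5^2 + 1*5 = 25 + 5 = 30
Step 4: nu([5,6]) = F(6) - F(5) = 42 - 30 = 12


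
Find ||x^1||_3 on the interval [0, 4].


Step 1: ||f||_3 = (integral_0^4 |x^1|^3 dx)^(1/3)
     = (integral_0^4 x^3 dx)^(1/3)
Step 2: integral_0^4 x^3 dx = [x^4/(4)] from 0 to 4 = 4^4/4
     = 256/4 = 64
Step 3: ||f||_3 = (64)^(1/3) = 4


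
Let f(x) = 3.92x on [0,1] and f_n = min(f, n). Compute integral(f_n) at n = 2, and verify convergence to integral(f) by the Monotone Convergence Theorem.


f(x) = 3.92x on [0,1]; f_n(x) = min(3.92x, n). At n = 2:
Step 1: f(x) reaches 2 at x = 2/3.92 = 0.510204
Step 2: integral(f_2) = integral(3.92x, 0, 0.510204) + integral(2, 0.510204, 1)
       = 3.92*0.510204^2/2 + 2*(1 - 0.510204)
       = 0.510204 + 0.979592
       = 1.489796
Step 3: As n -> infinity, f_n increases to f, so by MCT integral(f_n) -> integral(f) = 3.92/2 = 1.96.
Convergence: integral(f_2) = 1.489796 -> 1.96 as n -> infinity


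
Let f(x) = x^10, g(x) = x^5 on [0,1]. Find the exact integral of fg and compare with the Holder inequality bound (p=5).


Step 1: Exact integral of f*g = integral(x^15, 0, 1) = 1/16
     = 0.0625
Step 2: Holder bound with p=5, q=1.25:
  ||f||_p = (integral x^50 dx)^(1/5) = (1/51)^(1/5) = 0.455497
  ||g||_q = (integral x^6.25 dx)^(1/1.25) = (1/7.25)^(1/1.25) = 0.204989
Step 3: Holder bound = ||f||_p * ||g||_q = 0.455497 * 0.204989 = 0.093372
Verification: 0.0625 <= 0.093372 (Holder holds)


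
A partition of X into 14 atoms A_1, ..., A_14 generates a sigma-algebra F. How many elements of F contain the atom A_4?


Each element of F is a union of some subset S of the 14 atoms.
The element contains A_4 iff A_4 is in S.
So we count subsets S of {A_1,...,A_14} with A_4 in S: choose freely among the other 13 atoms.
Count = 2^(14-1) = 2^13 = 8192.


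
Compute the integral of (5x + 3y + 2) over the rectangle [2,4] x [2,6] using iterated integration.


By Fubini, integrate in x first, then y.
Step 1: Fix y, integrate over x in [2,4]:
  integral(5x + 3y + 2, x=2..4)
  = 5*(4^2 - 2^2)/2 + (3y + 2)*(4 - 2)
  = 30 + (3y + 2)*2
  = 30 + 6y + 4
  = 34 + 6y
Step 2: Integrate over y in [2,6]:
  integral(34 + 6y, y=2..6)
  = 34*4 + 6*(6^2 - 2^2)/2
  = 136 + 96
  = 232


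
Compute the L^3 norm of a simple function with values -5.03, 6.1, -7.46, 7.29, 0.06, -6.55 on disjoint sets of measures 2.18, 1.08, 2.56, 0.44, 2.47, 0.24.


Step 1: Compute |f_i|^3 for each value:
  |-5.03|^3 = 127.263527
  |6.1|^3 = 226.981
  |-7.46|^3 = 415.160936
  |7.29|^3 = 387.420489
  |0.06|^3 = 2.160000e-04
  |-6.55|^3 = 281.011375
Step 2: Multiply by measures and sum:
  127.263527 * 2.18 = 277.434489
  226.981 * 1.08 = 245.13948
  415.160936 * 2.56 = 1062.811996
  387.420489 * 0.44 = 170.465015
  2.160000e-04 * 2.47 = 5.335200e-04
  281.011375 * 0.24 = 67.44273
Sum = 277.434489 + 245.13948 + 1062.811996 + 170.465015 + 5.335200e-04 + 67.44273 = 1823.294244
Step 3: Take the p-th root:
||f||_3 = (1823.294244)^(1/3) = 12.216653


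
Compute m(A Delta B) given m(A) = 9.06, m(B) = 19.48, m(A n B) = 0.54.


m(A Delta B) = m(A) + m(B) - 2*m(A n B)
= 9.06 + 19.48 - 2*0.54
= 9.06 + 19.48 - 1.08
= 27.46


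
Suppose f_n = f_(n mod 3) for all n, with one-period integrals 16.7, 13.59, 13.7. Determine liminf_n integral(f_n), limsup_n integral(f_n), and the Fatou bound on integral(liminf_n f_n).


The sequence (integral(f_n)) is periodic with period 3, repeating the values 16.7, 13.59, 13.7 indefinitely.
Step 1: For a periodic sequence, every tail (a_m, a_(m+1), ...) contains all 3 period values infinitely often.
Step 2: Hence inf of every tail = min of the period values = min(16.7, 13.59, 13.7) = 13.59.
        liminf_n integral(f_n) = sup over m of (inf of tail from m) = 13.59.
Step 3: Similarly sup of every tail = max of the period values = 16.7.
        limsup_n integral(f_n) = 16.7.
Step 4: Fatou's lemma: integral(liminf_n f_n) <= liminf_n integral(f_n) = 13.59.
        So the integral of the pointwise liminf is at most 13.59.


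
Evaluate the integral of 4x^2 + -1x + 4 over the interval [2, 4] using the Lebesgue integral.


The Lebesgue integral of a Riemann-integrable function agrees with the Riemann integral.
Antiderivative F(x) = (4/3)x^3 + (-1/2)x^2 + 4x
F(4) = (4/3)*4^3 + (-1/2)*4^2 + 4*4
     = (4/3)*64 + (-1/2)*16 + 4*4
     = 85.333333 + -8 + 16
     = 93.333333
F(2) = 16.666667
Integral = F(4) - F(2) = 93.333333 - 16.666667 = 76.666667
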